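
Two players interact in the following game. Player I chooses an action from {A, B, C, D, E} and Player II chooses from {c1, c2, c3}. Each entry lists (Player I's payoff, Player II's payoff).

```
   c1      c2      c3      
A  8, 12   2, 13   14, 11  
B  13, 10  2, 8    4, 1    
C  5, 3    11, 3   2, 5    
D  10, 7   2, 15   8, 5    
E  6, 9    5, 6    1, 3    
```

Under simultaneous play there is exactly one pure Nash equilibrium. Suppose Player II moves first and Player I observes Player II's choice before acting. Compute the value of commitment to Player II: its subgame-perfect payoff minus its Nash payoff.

Backward induction with Player II moving first.
- c1: Player I compares 8, 13, 5, 10, 6 and picks B; Player II would get 10.
- c2: Player I compares 2, 2, 11, 2, 5 and picks C; Player II would get 3.
- c3: Player I compares 14, 4, 2, 8, 1 and picks A; Player II would get 11.
Maximizing over 10, 3, 11, Player II chooses c3. Subgame-perfect outcome: (A, c3) with payoffs (14, 11).
For the simultaneous game, intersect best replies.
Player I's best replies: c1→B; c2→C; c3→A.
Player II's best replies: A→c2; B→c1; C→c3; D→c2; E→c1.
The unique mutual best reply is (B, c1), giving (13, 10).
Player II's commitment gain: 11 − 10 = 1.

1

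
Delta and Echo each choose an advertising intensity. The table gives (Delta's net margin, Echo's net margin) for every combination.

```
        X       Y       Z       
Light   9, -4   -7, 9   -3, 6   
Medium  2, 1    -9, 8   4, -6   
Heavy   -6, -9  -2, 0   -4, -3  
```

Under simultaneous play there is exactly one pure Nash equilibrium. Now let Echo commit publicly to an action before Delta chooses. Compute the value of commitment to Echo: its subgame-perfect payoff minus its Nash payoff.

0

Backward induction with Echo moving first.
- X: BR = Light, leader payoff -4.
- Y: BR = Heavy, leader payoff 0.
- Z: BR = Medium, leader payoff -6.
Among -4, 0, -6, the best is 0 at Y. Subgame-perfect outcome: (Heavy, Y) with payoffs (-2, 0).
For the simultaneous game, intersect best replies.
Delta's best replies: X→Light; Y→Heavy; Z→Medium.
Echo's best replies: Light→Y; Medium→Y; Heavy→Y.
Only (Heavy, Y) has each player best-responding; Nash payoffs (-2, 0).
Echo's commitment gain: 0 − 0 = 0.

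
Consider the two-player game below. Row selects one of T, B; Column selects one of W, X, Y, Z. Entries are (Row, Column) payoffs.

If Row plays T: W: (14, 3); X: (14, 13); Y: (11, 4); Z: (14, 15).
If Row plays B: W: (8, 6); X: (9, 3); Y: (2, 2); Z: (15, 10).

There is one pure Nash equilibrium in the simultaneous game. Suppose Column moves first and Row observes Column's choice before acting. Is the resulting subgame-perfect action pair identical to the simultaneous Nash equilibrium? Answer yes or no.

no

Solve by backward induction (Column leads).
- W: Row compares 14, 8 and picks T; Column would get 3.
- X: Row compares 14, 9 and picks T; Column would get 13.
- Y: Row compares 11, 2 and picks T; Column would get 4.
- Z: Row compares 14, 15 and picks B; Column would get 10.
Column's induced payoffs are 3, 13, 4, 10, so Column commits to X. Subgame-perfect outcome: (T, X) with payoffs (14, 13).
Under simultaneous play:
Row's best replies: W→T; X→T; Y→T; Z→B.
Column's best replies: T→Z; B→Z.
Only (B, Z) has each player best-responding; Nash payoffs (15, 10).
Sequential outcome (T, X) differs from the Nash profile (B, Z).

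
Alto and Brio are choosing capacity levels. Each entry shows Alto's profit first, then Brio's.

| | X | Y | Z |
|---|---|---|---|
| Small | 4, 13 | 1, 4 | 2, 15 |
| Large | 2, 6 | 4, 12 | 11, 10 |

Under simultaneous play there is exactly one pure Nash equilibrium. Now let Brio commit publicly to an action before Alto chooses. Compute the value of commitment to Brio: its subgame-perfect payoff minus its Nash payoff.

1

Work backward from Alto's decision.
- X: Alto compares 4, 2 and picks Small; Brio would get 13.
- Y: Alto compares 1, 4 and picks Large; Brio would get 12.
- Z: Alto compares 2, 11 and picks Large; Brio would get 10.
Brio's induced payoffs are 13, 12, 10, so Brio commits to X. Subgame-perfect outcome: (Small, X) with payoffs (4, 13).
Now find the simultaneous Nash equilibrium.
Alto's best replies: X→Small; Y→Large; Z→Large.
Brio's best replies: Small→Z; Large→Y.
Only (Large, Y) has each player best-responding; Nash payoffs (4, 12).
Brio's commitment gain: 13 − 12 = 1.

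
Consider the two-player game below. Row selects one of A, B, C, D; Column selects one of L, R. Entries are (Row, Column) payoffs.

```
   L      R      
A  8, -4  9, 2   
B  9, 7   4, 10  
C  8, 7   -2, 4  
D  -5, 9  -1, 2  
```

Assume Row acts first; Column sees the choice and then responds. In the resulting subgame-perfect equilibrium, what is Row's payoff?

Backward induction with Row moving first.
- A: BR = R, leader payoff 9.
- B: BR = R, leader payoff 4.
- C: BR = L, leader payoff 8.
- D: BR = L, leader payoff -5.
Row's induced payoffs are 9, 4, 8, -5, so Row commits to A. Subgame-perfect outcome: (A, R) with payoffs (9, 2).

9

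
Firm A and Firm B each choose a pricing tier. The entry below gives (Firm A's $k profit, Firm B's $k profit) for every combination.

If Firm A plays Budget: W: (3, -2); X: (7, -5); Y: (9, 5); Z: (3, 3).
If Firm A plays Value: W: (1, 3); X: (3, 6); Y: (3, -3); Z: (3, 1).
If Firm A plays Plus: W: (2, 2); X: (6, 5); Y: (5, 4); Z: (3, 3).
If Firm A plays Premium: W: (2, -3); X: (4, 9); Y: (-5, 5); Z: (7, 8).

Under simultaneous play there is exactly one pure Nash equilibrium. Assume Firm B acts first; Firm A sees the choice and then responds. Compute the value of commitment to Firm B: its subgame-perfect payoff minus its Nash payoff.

Solve by backward induction (Firm B leads).
- W: BR = Budget, leader payoff -2.
- X: BR = Budget, leader payoff -5.
- Y: BR = Budget, leader payoff 5.
- Z: BR = Premium, leader payoff 8.
Firm B's induced payoffs are -2, -5, 5, 8, so Firm B commits to Z. Subgame-perfect outcome: (Premium, Z) with payoffs (7, 8).
Now find the simultaneous Nash equilibrium.
Firm A's best replies: W→Budget; X→Budget; Y→Budget; Z→Premium.
Firm B's best replies: Budget→Y; Value→X; Plus→X; Premium→X.
The unique mutual best reply is (Budget, Y), giving (9, 5).
Firm B's commitment gain: 8 − 5 = 3.

3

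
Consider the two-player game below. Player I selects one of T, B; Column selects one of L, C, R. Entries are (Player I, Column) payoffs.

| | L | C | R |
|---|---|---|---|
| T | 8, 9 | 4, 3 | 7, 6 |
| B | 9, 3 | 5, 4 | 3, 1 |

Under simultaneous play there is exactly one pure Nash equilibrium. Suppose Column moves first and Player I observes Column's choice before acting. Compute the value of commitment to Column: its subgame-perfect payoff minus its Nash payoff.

Work backward from Player I's decision.
- L → Player I plays B (best of 8, 9); Column gets 3.
- C → Player I plays B (best of 4, 5); Column gets 4.
- R → Player I plays T (best of 7, 3); Column gets 6.
Column's induced payoffs are 3, 4, 6, so Column commits to R. Subgame-perfect outcome: (T, R) with payoffs (7, 6).
For the simultaneous game, intersect best replies.
Player I's best replies: L→B; C→B; R→T.
Column's best replies: T→L; B→C.
Only (B, C) has each player best-responding; Nash payoffs (5, 4).
Column's commitment gain: 6 − 4 = 2.

2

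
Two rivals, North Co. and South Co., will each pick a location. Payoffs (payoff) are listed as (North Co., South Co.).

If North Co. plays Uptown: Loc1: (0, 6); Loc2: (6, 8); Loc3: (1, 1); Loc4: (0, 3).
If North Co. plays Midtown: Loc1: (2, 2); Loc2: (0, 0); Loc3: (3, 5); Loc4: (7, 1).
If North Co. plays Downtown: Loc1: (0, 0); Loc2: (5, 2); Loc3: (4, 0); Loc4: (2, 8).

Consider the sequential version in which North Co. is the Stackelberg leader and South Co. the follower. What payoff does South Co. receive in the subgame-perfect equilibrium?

Solve by backward induction (North Co. leads).
- Uptown: BR = Loc2, leader payoff 6.
- Midtown: BR = Loc3, leader payoff 3.
- Downtown: BR = Loc4, leader payoff 2.
Maximizing over 6, 3, 2, North Co. chooses Uptown. Subgame-perfect outcome: (Uptown, Loc2) with payoffs (6, 8).

8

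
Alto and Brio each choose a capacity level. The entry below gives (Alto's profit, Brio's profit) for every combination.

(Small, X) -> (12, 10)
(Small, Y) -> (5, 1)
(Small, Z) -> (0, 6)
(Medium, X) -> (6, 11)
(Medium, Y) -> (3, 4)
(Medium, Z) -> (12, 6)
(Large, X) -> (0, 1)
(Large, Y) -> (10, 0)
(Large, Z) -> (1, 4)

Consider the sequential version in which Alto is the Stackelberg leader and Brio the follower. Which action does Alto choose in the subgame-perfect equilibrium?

Solve by backward induction (Alto leads).
- Small → Brio plays X (best of 10, 1, 6); Alto gets 12.
- Medium → Brio plays X (best of 11, 4, 6); Alto gets 6.
- Large → Brio plays Z (best of 1, 0, 4); Alto gets 1.
Among 12, 6, 1, the best is 12 at Small. Subgame-perfect outcome: (Small, X) with payoffs (12, 10).

Small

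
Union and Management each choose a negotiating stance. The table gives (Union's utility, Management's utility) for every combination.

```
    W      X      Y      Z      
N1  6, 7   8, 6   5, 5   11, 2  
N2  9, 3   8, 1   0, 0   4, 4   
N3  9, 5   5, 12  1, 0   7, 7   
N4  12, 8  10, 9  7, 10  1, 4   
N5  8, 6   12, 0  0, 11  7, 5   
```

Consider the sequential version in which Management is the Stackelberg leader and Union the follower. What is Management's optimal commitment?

Work backward from Union's decision.
- W: BR = N4, leader payoff 8.
- X: BR = N5, leader payoff 0.
- Y: BR = N4, leader payoff 10.
- Z: BR = N1, leader payoff 2.
Maximizing over 8, 0, 10, 2, Management chooses Y. Subgame-perfect outcome: (N4, Y) with payoffs (7, 10).

Y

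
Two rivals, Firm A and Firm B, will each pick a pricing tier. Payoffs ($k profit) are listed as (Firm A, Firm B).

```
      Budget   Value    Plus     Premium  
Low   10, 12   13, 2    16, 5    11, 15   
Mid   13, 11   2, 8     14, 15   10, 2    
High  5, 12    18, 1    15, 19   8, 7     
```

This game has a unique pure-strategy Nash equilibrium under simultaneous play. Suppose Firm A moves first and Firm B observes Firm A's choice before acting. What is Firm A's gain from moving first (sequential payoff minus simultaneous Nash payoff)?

4

Solve by backward induction (Firm A leads).
- Low: BR = Premium, leader payoff 11.
- Mid: BR = Plus, leader payoff 14.
- High: BR = Plus, leader payoff 15.
Maximizing over 11, 14, 15, Firm A chooses High. Subgame-perfect outcome: (High, Plus) with payoffs (15, 19).
Now find the simultaneous Nash equilibrium.
Firm A's best replies: Budget→Mid; Value→High; Plus→Low; Premium→Low.
Firm B's best replies: Low→Premium; Mid→Plus; High→Plus.
Only (Low, Premium) has each player best-responding; Nash payoffs (11, 15).
Firm A's commitment gain: 15 − 11 = 4.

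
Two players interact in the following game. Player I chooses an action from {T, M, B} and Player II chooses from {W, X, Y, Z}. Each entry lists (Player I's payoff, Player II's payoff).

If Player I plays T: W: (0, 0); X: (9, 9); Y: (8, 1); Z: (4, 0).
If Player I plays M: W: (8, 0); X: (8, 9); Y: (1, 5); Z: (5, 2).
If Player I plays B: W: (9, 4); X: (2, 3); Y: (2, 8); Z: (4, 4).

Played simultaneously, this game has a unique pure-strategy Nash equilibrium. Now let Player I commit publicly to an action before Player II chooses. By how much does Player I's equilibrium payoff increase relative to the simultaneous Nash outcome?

Work backward from Player II's decision.
- T: BR = X, leader payoff 9.
- M: BR = X, leader payoff 8.
- B: BR = Y, leader payoff 2.
Among 9, 8, 2, the best is 9 at T. Subgame-perfect outcome: (T, X) with payoffs (9, 9).
For the simultaneous game, intersect best replies.
Player I's best replies: W→B; X→T; Y→T; Z→M.
Player II's best replies: T→X; M→X; B→Y.
The unique mutual best reply is (T, X), giving (9, 9).
Player I's commitment gain: 9 − 9 = 0.

0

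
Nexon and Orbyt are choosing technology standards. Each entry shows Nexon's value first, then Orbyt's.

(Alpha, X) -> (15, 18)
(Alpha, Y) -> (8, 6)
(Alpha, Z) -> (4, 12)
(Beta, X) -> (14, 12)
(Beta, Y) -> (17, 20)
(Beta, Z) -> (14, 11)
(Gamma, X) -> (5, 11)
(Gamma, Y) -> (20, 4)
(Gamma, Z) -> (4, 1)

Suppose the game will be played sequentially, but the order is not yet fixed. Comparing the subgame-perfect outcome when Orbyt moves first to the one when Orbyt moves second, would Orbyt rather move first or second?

If Nexon leads: Orbyt's best replies are Alpha→X, Beta→Y, Gamma→X; Nexon's induced payoffs 15, 17, 5; outcome (Beta, Y), payoffs (17, 20).
If Orbyt leads: Nexon's best replies are X→Alpha, Y→Gamma, Z→Beta; Orbyt's induced payoffs 18, 4, 11; outcome (Alpha, X), payoffs (15, 18).
Orbyt gets 18 moving first and 20 moving second, so Orbyt prefers to move second.

second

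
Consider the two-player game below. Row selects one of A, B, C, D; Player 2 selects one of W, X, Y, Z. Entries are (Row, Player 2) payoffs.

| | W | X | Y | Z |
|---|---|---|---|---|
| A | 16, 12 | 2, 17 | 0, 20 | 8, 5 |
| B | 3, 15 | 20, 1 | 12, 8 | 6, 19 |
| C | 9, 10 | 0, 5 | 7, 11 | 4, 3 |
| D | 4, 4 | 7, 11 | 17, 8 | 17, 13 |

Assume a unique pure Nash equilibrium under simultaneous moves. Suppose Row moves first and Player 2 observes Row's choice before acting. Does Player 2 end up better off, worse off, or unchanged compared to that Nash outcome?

unchanged

Player 2 best-responds to each possible Row move:
- A: Player 2 compares 12, 17, 20, 5 and picks Y; Row would get 0.
- B: Player 2 compares 15, 1, 8, 19 and picks Z; Row would get 6.
- C: Player 2 compares 10, 5, 11, 3 and picks Y; Row would get 7.
- D: Player 2 compares 4, 11, 8, 13 and picks Z; Row would get 17.
Among 0, 6, 7, 17, the best is 17 at D. Subgame-perfect outcome: (D, Z) with payoffs (17, 13).
For the simultaneous game, intersect best replies.
Row's best replies: W→A; X→B; Y→D; Z→D.
Player 2's best replies: A→Y; B→Z; C→Y; D→Z.
Only (D, Z) has each player best-responding; Nash payoffs (17, 13).
Player 2 earns 13 sequentially versus 13 at the Nash outcome: unchanged.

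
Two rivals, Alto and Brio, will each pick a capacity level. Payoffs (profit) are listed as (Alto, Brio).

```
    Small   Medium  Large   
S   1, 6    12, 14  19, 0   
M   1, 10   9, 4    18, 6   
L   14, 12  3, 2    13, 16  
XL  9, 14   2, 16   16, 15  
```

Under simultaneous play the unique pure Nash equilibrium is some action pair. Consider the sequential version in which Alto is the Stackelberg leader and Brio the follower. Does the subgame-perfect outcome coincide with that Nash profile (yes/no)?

no

Solve by backward induction (Alto leads).
- S: BR = Medium, leader payoff 12.
- M: BR = Small, leader payoff 1.
- L: BR = Large, leader payoff 13.
- XL: BR = Medium, leader payoff 2.
Among 12, 1, 13, 2, the best is 13 at L. Subgame-perfect outcome: (L, Large) with payoffs (13, 16).
Now find the simultaneous Nash equilibrium.
Alto's best replies: Small→L; Medium→S; Large→S.
Brio's best replies: S→Medium; M→Small; L→Large; XL→Medium.
The unique mutual best reply is (S, Medium), giving (12, 14).
Sequential outcome (L, Large) differs from the Nash profile (S, Medium).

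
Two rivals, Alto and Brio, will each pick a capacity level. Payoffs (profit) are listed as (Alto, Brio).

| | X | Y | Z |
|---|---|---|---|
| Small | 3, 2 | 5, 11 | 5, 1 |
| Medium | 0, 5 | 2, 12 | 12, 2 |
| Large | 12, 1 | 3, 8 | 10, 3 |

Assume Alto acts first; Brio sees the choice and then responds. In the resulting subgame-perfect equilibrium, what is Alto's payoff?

Solve by backward induction (Alto leads).
- Small → Brio plays Y (best of 2, 11, 1); Alto gets 5.
- Medium → Brio plays Y (best of 5, 12, 2); Alto gets 2.
- Large → Brio plays Y (best of 1, 8, 3); Alto gets 3.
Among 5, 2, 3, the best is 5 at Small. Subgame-perfect outcome: (Small, Y) with payoffs (5, 11).

5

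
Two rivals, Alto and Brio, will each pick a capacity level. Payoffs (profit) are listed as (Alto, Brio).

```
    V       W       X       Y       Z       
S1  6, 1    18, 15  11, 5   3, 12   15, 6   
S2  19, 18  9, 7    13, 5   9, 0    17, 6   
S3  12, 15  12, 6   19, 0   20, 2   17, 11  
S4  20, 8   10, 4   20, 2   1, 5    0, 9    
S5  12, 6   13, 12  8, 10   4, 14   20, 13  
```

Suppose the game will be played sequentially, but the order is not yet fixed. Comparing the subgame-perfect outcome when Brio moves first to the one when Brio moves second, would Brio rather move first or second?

If Alto leads: Brio's best replies are S1→W, S2→V, S3→V, S4→Z, S5→Y; Alto's induced payoffs 18, 19, 12, 0, 4; outcome (S2, V), payoffs (19, 18).
If Brio leads: Alto's best replies are V→S4, W→S1, X→S4, Y→S3, Z→S5; Brio's induced payoffs 8, 15, 2, 2, 13; outcome (S1, W), payoffs (18, 15).
Brio gets 15 moving first and 18 moving second, so Brio prefers to move second.

second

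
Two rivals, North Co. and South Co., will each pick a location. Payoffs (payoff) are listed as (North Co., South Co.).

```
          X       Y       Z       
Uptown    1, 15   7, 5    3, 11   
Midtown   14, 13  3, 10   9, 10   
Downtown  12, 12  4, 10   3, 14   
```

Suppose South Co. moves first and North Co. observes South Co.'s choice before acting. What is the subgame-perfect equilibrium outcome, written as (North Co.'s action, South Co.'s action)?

North Co. best-responds to each possible South Co. move:
- X: BR = Midtown, leader payoff 13.
- Y: BR = Uptown, leader payoff 5.
- Z: BR = Midtown, leader payoff 10.
Maximizing over 13, 5, 10, South Co. chooses X. Subgame-perfect outcome: (Midtown, X) with payoffs (14, 13).

(Midtown, X)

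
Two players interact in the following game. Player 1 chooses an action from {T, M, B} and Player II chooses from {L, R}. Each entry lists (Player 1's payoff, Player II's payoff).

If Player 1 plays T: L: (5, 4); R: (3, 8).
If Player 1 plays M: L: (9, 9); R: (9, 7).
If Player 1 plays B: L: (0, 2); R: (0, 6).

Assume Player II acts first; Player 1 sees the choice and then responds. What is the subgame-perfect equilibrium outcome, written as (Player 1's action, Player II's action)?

Player 1 best-responds to each possible Player II move:
- L: Player 1 compares 5, 9, 0 and picks M; Player II would get 9.
- R: Player 1 compares 3, 9, 0 and picks M; Player II would get 7.
Player II's induced payoffs are 9, 7, so Player II commits to L. Subgame-perfect outcome: (M, L) with payoffs (9, 9).

(M, L)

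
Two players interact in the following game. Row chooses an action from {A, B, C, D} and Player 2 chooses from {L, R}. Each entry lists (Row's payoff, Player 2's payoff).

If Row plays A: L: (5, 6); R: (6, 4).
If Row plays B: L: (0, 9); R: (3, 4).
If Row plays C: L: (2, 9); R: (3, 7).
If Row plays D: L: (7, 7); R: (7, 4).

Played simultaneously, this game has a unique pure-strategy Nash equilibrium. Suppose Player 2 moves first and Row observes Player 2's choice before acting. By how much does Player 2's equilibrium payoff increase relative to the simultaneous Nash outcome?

0

Solve by backward induction (Player 2 leads).
- L: Row compares 5, 0, 2, 7 and picks D; Player 2 would get 7.
- R: Row compares 6, 3, 3, 7 and picks D; Player 2 would get 4.
Maximizing over 7, 4, Player 2 chooses L. Subgame-perfect outcome: (D, L) with payoffs (7, 7).
For the simultaneous game, intersect best replies.
Row's best replies: L→D; R→D.
Player 2's best replies: A→L; B→L; C→L; D→L.
Only (D, L) has each player best-responding; Nash payoffs (7, 7).
Player 2's commitment gain: 7 − 7 = 0.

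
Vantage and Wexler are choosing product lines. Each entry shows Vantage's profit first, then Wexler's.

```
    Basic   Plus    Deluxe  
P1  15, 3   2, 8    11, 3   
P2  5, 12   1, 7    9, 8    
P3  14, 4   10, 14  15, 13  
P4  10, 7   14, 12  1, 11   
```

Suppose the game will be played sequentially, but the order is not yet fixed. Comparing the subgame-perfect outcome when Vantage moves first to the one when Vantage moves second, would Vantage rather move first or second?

If Vantage leads: Wexler's best replies are P1→Plus, P2→Basic, P3→Plus, P4→Plus; Vantage's induced payoffs 2, 5, 10, 14; outcome (P4, Plus), payoffs (14, 12).
If Wexler leads: Vantage's best replies are Basic→P1, Plus→P4, Deluxe→P3; Wexler's induced payoffs 3, 12, 13; outcome (P3, Deluxe), payoffs (15, 13).
Vantage gets 14 moving first and 15 moving second, so Vantage prefers to move second.

second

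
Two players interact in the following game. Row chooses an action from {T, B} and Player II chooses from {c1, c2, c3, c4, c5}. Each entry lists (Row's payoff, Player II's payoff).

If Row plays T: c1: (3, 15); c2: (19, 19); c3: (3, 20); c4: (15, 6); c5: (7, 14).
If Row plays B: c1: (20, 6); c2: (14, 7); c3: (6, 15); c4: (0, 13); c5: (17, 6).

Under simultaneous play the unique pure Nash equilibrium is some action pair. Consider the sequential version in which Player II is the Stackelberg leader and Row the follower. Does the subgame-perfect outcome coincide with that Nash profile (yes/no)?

no

Work backward from Row's decision.
- c1: Row compares 3, 20 and picks B; Player II would get 6.
- c2: Row compares 19, 14 and picks T; Player II would get 19.
- c3: Row compares 3, 6 and picks B; Player II would get 15.
- c4: Row compares 15, 0 and picks T; Player II would get 6.
- c5: Row compares 7, 17 and picks B; Player II would get 6.
Player II's induced payoffs are 6, 19, 15, 6, 6, so Player II commits to c2. Subgame-perfect outcome: (T, c2) with payoffs (19, 19).
For the simultaneous game, intersect best replies.
Row's best replies: c1→B; c2→T; c3→B; c4→T; c5→B.
Player II's best replies: T→c3; B→c3.
The unique mutual best reply is (B, c3), giving (6, 15).
Sequential outcome (T, c2) differs from the Nash profile (B, c3).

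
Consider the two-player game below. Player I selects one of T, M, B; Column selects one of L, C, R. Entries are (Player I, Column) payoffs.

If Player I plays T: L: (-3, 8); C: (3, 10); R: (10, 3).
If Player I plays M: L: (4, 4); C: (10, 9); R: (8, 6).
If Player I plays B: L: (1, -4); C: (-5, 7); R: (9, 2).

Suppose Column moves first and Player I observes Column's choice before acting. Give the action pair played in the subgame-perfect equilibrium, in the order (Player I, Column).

Solve by backward induction (Column leads).
- L: Player I compares -3, 4, 1 and picks M; Column would get 4.
- C: Player I compares 3, 10, -5 and picks M; Column would get 9.
- R: Player I compares 10, 8, 9 and picks T; Column would get 3.
Column's induced payoffs are 4, 9, 3, so Column commits to C. Subgame-perfect outcome: (M, C) with payoffs (10, 9).

(M, C)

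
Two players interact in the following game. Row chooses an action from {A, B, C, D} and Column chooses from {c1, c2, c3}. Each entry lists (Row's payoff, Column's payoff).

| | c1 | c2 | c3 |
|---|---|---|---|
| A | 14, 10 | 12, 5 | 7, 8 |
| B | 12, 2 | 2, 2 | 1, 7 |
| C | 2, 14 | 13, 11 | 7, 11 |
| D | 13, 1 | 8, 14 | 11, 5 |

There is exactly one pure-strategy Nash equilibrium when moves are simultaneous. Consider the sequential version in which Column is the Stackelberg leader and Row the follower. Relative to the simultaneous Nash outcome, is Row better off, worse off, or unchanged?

Work backward from Row's decision.
- c1: Row compares 14, 12, 2, 13 and picks A; Column would get 10.
- c2: Row compares 12, 2, 13, 8 and picks C; Column would get 11.
- c3: Row compares 7, 1, 7, 11 and picks D; Column would get 5.
Among 10, 11, 5, the best is 11 at c2. Subgame-perfect outcome: (C, c2) with payoffs (13, 11).
For the simultaneous game, intersect best replies.
Row's best replies: c1→A; c2→C; c3→D.
Column's best replies: A→c1; B→c3; C→c1; D→c2.
Only (A, c1) has each player best-responding; Nash payoffs (14, 10).
Row earns 13 sequentially versus 14 at the Nash outcome: worse off.

worse off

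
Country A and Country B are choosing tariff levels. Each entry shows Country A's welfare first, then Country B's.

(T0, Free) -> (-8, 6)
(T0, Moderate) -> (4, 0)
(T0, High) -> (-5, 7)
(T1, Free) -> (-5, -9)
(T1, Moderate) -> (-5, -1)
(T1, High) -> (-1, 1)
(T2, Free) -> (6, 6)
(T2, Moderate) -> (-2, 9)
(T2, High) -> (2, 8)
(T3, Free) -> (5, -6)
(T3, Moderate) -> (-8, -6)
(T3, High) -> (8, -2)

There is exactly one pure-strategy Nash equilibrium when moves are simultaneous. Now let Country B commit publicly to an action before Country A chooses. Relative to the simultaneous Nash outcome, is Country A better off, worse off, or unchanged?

worse off

Country A best-responds to each possible Country B move:
- Free → Country A plays T2 (best of -8, -5, 6, 5); Country B gets 6.
- Moderate → Country A plays T0 (best of 4, -5, -2, -8); Country B gets 0.
- High → Country A plays T3 (best of -5, -1, 2, 8); Country B gets -2.
Country B's induced payoffs are 6, 0, -2, so Country B commits to Free. Subgame-perfect outcome: (T2, Free) with payoffs (6, 6).
Under simultaneous play:
Country A's best replies: Free→T2; Moderate→T0; High→T3.
Country B's best replies: T0→High; T1→High; T2→Moderate; T3→High.
Only (T3, High) has each player best-responding; Nash payoffs (8, -2).
Country A earns 6 sequentially versus 8 at the Nash outcome: worse off.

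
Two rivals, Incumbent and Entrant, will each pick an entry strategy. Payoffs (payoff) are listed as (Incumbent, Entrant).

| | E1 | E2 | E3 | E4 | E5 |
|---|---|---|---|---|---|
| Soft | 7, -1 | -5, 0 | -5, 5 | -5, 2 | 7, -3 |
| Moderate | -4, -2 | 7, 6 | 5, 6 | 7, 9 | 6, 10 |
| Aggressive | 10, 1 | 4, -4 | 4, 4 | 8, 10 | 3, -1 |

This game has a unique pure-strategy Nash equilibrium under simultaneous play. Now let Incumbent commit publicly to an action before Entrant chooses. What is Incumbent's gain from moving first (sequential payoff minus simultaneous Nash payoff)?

0

Work backward from Entrant's decision.
- Soft: BR = E3, leader payoff -5.
- Moderate: BR = E5, leader payoff 6.
- Aggressive: BR = E4, leader payoff 8.
Among -5, 6, 8, the best is 8 at Aggressive. Subgame-perfect outcome: (Aggressive, E4) with payoffs (8, 10).
Now find the simultaneous Nash equilibrium.
Incumbent's best replies: E1→Aggressive; E2→Moderate; E3→Moderate; E4→Aggressive; E5→Soft.
Entrant's best replies: Soft→E3; Moderate→E5; Aggressive→E4.
The unique mutual best reply is (Aggressive, E4), giving (8, 10).
Incumbent's commitment gain: 8 − 8 = 0.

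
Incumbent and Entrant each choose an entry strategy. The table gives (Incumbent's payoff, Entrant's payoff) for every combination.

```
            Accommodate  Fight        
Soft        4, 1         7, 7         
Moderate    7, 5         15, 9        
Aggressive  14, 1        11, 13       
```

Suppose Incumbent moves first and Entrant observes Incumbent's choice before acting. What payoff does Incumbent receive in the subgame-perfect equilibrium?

Backward induction with Incumbent moving first.
- Soft → Entrant plays Fight (best of 1, 7); Incumbent gets 7.
- Moderate → Entrant plays Fight (best of 5, 9); Incumbent gets 15.
- Aggressive → Entrant plays Fight (best of 1, 13); Incumbent gets 11.
Incumbent's induced payoffs are 7, 15, 11, so Incumbent commits to Moderate. Subgame-perfect outcome: (Moderate, Fight) with payoffs (15, 9).

15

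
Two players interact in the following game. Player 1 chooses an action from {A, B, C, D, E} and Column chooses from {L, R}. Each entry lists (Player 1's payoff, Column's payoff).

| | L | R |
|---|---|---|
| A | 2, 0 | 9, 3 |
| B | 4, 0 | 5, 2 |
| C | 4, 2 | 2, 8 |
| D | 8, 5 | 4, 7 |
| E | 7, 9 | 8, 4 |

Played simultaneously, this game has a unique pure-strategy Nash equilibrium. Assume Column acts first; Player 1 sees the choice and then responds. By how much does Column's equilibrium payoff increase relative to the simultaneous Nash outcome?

Player 1 best-responds to each possible Column move:
- L: BR = D, leader payoff 5.
- R: BR = A, leader payoff 3.
Among 5, 3, the best is 5 at L. Subgame-perfect outcome: (D, L) with payoffs (8, 5).
Now find the simultaneous Nash equilibrium.
Player 1's best replies: L→D; R→A.
Column's best replies: A→R; B→R; C→R; D→R; E→L.
The unique mutual best reply is (A, R), giving (9, 3).
Column's commitment gain: 5 − 3 = 2.

2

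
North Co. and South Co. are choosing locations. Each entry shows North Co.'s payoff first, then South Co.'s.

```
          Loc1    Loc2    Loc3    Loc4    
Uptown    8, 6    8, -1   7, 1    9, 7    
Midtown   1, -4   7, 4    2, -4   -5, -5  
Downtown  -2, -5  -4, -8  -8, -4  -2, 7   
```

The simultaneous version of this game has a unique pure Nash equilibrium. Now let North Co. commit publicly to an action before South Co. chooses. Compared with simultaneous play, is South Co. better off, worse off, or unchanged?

unchanged

Work backward from South Co.'s decision.
- Uptown → South Co. plays Loc4 (best of 6, -1, 1, 7); North Co. gets 9.
- Midtown → South Co. plays Loc2 (best of -4, 4, -4, -5); North Co. gets 7.
- Downtown → South Co. plays Loc4 (best of -5, -8, -4, 7); North Co. gets -2.
Maximizing over 9, 7, -2, North Co. chooses Uptown. Subgame-perfect outcome: (Uptown, Loc4) with payoffs (9, 7).
Now find the simultaneous Nash equilibrium.
North Co.'s best replies: Loc1→Uptown; Loc2→Uptown; Loc3→Uptown; Loc4→Uptown.
South Co.'s best replies: Uptown→Loc4; Midtown→Loc2; Downtown→Loc4.
The unique mutual best reply is (Uptown, Loc4), giving (9, 7).
South Co. earns 7 sequentially versus 7 at the Nash outcome: unchanged.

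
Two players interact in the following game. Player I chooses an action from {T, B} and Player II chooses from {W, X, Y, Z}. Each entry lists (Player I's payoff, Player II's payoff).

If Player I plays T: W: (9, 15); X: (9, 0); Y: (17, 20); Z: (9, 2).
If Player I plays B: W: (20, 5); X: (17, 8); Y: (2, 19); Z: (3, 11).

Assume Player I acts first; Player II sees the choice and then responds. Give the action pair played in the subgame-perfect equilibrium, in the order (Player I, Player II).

Work backward from Player II's decision.
- T: BR = Y, leader payoff 17.
- B: BR = Y, leader payoff 2.
Maximizing over 17, 2, Player I chooses T. Subgame-perfect outcome: (T, Y) with payoffs (17, 20).

(T, Y)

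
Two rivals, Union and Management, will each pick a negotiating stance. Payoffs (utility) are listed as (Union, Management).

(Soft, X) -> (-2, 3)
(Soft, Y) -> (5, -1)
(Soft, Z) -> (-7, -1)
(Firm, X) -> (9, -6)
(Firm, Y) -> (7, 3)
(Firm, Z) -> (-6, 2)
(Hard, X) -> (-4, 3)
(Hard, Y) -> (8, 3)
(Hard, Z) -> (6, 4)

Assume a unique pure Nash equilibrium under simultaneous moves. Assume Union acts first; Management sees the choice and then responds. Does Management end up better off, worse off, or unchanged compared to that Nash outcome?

Solve by backward induction (Union leads).
- Soft: BR = X, leader payoff -2.
- Firm: BR = Y, leader payoff 7.
- Hard: BR = Z, leader payoff 6.
Among -2, 7, 6, the best is 7 at Firm. Subgame-perfect outcome: (Firm, Y) with payoffs (7, 3).
Now find the simultaneous Nash equilibrium.
Union's best replies: X→Firm; Y→Hard; Z→Hard.
Management's best replies: Soft→X; Firm→Y; Hard→Z.
Only (Hard, Z) has each player best-responding; Nash payoffs (6, 4).
Management earns 3 sequentially versus 4 at the Nash outcome: worse off.

worse off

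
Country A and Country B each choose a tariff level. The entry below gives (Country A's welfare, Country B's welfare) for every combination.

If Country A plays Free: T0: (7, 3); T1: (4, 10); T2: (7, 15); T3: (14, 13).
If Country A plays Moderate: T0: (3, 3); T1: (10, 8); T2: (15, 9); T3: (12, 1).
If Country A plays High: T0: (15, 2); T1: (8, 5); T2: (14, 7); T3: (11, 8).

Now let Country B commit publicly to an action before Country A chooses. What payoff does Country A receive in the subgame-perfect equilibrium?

Country A best-responds to each possible Country B move:
- T0: BR = High, leader payoff 2.
- T1: BR = Moderate, leader payoff 8.
- T2: BR = Moderate, leader payoff 9.
- T3: BR = Free, leader payoff 13.
Maximizing over 2, 8, 9, 13, Country B chooses T3. Subgame-perfect outcome: (Free, T3) with payoffs (14, 13).

14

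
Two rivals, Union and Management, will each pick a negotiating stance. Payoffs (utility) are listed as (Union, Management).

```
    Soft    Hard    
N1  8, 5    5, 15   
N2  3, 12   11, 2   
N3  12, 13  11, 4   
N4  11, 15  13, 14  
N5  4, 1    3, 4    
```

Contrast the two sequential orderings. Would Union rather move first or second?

If Union leads: Management's best replies are N1→Hard, N2→Soft, N3→Soft, N4→Soft, N5→Hard; Union's induced payoffs 5, 3, 12, 11, 3; outcome (N3, Soft), payoffs (12, 13).
If Management leads: Union's best replies are Soft→N3, Hard→N4; Management's induced payoffs 13, 14; outcome (N4, Hard), payoffs (13, 14).
Union gets 12 moving first and 13 moving second, so Union prefers to move second.

second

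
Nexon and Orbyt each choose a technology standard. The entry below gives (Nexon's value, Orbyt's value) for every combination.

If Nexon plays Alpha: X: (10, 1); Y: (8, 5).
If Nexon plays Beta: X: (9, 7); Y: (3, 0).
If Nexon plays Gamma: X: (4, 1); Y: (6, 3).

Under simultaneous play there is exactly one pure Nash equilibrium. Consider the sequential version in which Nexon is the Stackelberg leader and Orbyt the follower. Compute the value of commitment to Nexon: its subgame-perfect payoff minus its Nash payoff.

1

Solve by backward induction (Nexon leads).
- Alpha: BR = Y, leader payoff 8.
- Beta: BR = X, leader payoff 9.
- Gamma: BR = Y, leader payoff 6.
Nexon's induced payoffs are 8, 9, 6, so Nexon commits to Beta. Subgame-perfect outcome: (Beta, X) with payoffs (9, 7).
Now find the simultaneous Nash equilibrium.
Nexon's best replies: X→Alpha; Y→Alpha.
Orbyt's best replies: Alpha→Y; Beta→X; Gamma→Y.
Only (Alpha, Y) has each player best-responding; Nash payoffs (8, 5).
Nexon's commitment gain: 9 − 8 = 1.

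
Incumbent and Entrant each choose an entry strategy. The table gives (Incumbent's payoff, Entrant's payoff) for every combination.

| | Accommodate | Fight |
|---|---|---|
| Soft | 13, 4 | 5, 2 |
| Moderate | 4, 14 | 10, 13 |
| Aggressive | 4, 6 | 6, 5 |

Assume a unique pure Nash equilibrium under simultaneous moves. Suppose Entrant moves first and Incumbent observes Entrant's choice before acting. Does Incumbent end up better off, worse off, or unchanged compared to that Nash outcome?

worse off

Incumbent best-responds to each possible Entrant move:
- Accommodate: BR = Soft, leader payoff 4.
- Fight: BR = Moderate, leader payoff 13.
Among 4, 13, the best is 13 at Fight. Subgame-perfect outcome: (Moderate, Fight) with payoffs (10, 13).
Now find the simultaneous Nash equilibrium.
Incumbent's best replies: Accommodate→Soft; Fight→Moderate.
Entrant's best replies: Soft→Accommodate; Moderate→Accommodate; Aggressive→Accommodate.
The unique mutual best reply is (Soft, Accommodate), giving (13, 4).
Incumbent earns 10 sequentially versus 13 at the Nash outcome: worse off.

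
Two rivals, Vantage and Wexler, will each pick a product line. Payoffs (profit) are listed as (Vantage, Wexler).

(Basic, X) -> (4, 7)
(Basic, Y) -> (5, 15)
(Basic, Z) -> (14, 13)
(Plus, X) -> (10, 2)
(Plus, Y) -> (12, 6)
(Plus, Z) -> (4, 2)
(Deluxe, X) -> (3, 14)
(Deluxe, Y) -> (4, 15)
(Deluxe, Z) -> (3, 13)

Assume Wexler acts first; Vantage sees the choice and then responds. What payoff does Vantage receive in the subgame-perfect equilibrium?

14

Work backward from Vantage's decision.
- X → Vantage plays Plus (best of 4, 10, 3); Wexler gets 2.
- Y → Vantage plays Plus (best of 5, 12, 4); Wexler gets 6.
- Z → Vantage plays Basic (best of 14, 4, 3); Wexler gets 13.
Wexler's induced payoffs are 2, 6, 13, so Wexler commits to Z. Subgame-perfect outcome: (Basic, Z) with payoffs (14, 13).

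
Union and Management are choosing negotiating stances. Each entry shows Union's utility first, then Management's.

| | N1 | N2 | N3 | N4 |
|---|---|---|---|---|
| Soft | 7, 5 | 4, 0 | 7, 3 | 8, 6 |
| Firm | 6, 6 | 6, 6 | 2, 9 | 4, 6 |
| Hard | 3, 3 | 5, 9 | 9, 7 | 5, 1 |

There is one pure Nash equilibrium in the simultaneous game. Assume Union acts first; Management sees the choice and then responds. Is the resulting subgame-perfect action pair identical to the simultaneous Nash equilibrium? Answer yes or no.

Solve by backward induction (Union leads).
- Soft: BR = N4, leader payoff 8.
- Firm: BR = N3, leader payoff 2.
- Hard: BR = N2, leader payoff 5.
Union's induced payoffs are 8, 2, 5, so Union commits to Soft. Subgame-perfect outcome: (Soft, N4) with payoffs (8, 6).
Now find the simultaneous Nash equilibrium.
Union's best replies: N1→Soft; N2→Firm; N3→Hard; N4→Soft.
Management's best replies: Soft→N4; Firm→N3; Hard→N2.
The unique mutual best reply is (Soft, N4), giving (8, 6).
Sequential outcome (Soft, N4) coincides with the Nash profile (Soft, N4).

yes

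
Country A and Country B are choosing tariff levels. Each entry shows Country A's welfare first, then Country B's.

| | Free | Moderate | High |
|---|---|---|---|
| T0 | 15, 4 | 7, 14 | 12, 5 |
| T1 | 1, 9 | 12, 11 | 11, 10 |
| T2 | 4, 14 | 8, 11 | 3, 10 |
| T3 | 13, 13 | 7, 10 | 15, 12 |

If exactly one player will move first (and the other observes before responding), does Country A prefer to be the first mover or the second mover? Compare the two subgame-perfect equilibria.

If Country A leads: Country B's best replies are T0→Moderate, T1→Moderate, T2→Free, T3→Free; Country A's induced payoffs 7, 12, 4, 13; outcome (T3, Free), payoffs (13, 13).
If Country B leads: Country A's best replies are Free→T0, Moderate→T1, High→T3; Country B's induced payoffs 4, 11, 12; outcome (T3, High), payoffs (15, 12).
Country A gets 13 moving first and 15 moving second, so Country A prefers to move second.

second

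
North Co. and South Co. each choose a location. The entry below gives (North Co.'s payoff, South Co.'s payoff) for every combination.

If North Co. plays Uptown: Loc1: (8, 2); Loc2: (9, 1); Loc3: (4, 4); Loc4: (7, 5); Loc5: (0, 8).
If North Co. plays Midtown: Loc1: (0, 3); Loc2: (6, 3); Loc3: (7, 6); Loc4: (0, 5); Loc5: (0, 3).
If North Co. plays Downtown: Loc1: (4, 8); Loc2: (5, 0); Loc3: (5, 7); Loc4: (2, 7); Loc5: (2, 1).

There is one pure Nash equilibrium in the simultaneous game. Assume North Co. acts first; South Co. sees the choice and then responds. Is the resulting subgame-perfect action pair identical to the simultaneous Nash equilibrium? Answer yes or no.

yes

Solve by backward induction (North Co. leads).
- Uptown → South Co. plays Loc5 (best of 2, 1, 4, 5, 8); North Co. gets 0.
- Midtown → South Co. plays Loc3 (best of 3, 3, 6, 5, 3); North Co. gets 7.
- Downtown → South Co. plays Loc1 (best of 8, 0, 7, 7, 1); North Co. gets 4.
Among 0, 7, 4, the best is 7 at Midtown. Subgame-perfect outcome: (Midtown, Loc3) with payoffs (7, 6).
For the simultaneous game, intersect best replies.
North Co.'s best replies: Loc1→Uptown; Loc2→Uptown; Loc3→Midtown; Loc4→Uptown; Loc5→Downtown.
South Co.'s best replies: Uptown→Loc5; Midtown→Loc3; Downtown→Loc1.
The unique mutual best reply is (Midtown, Loc3), giving (7, 6).
Sequential outcome (Midtown, Loc3) coincides with the Nash profile (Midtown, Loc3).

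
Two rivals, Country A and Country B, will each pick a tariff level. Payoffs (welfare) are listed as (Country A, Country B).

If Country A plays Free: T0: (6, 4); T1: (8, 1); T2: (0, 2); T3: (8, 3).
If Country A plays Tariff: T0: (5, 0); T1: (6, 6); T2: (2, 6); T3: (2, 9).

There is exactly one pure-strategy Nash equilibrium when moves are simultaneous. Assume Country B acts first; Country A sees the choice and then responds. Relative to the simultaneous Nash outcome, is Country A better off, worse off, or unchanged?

worse off

Work backward from Country A's decision.
- T0 → Country A plays Free (best of 6, 5); Country B gets 4.
- T1 → Country A plays Free (best of 8, 6); Country B gets 1.
- T2 → Country A plays Tariff (best of 0, 2); Country B gets 6.
- T3 → Country A plays Free (best of 8, 2); Country B gets 3.
Among 4, 1, 6, 3, the best is 6 at T2. Subgame-perfect outcome: (Tariff, T2) with payoffs (2, 6).
For the simultaneous game, intersect best replies.
Country A's best replies: T0→Free; T1→Free; T2→Tariff; T3→Free.
Country B's best replies: Free→T0; Tariff→T3.
Only (Free, T0) has each player best-responding; Nash payoffs (6, 4).
Country A earns 2 sequentially versus 6 at the Nash outcome: worse off.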